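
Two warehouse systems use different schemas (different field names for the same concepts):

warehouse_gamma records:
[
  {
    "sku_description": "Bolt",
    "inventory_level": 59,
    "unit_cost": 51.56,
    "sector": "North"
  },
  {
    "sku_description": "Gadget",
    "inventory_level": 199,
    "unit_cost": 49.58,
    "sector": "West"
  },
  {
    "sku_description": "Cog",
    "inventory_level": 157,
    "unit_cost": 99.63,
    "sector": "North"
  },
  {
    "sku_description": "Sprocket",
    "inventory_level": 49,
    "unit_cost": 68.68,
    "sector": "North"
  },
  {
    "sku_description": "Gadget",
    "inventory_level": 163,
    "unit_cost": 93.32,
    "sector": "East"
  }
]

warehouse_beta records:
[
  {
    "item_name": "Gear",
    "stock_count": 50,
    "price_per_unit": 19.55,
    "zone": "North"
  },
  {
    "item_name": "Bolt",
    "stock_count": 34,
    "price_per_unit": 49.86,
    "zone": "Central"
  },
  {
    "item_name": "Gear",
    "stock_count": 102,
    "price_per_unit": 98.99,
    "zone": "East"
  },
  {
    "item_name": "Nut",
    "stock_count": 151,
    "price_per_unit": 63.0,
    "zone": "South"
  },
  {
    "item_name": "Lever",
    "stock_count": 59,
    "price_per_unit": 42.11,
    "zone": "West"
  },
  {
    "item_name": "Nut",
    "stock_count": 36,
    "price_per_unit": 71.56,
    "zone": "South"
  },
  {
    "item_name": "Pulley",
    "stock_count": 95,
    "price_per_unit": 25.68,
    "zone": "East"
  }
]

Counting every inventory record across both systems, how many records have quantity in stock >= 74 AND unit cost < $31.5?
1

Schema mappings:
- "inventory_level" (warehouse_gamma) = "stock_count" (warehouse_beta) = quantity
- "unit_cost" (warehouse_gamma) = "price_per_unit" (warehouse_beta) = unit cost

Records meeting both conditions in warehouse_gamma: 0
Records meeting both conditions in warehouse_beta: 1

Total: 0 + 1 = 1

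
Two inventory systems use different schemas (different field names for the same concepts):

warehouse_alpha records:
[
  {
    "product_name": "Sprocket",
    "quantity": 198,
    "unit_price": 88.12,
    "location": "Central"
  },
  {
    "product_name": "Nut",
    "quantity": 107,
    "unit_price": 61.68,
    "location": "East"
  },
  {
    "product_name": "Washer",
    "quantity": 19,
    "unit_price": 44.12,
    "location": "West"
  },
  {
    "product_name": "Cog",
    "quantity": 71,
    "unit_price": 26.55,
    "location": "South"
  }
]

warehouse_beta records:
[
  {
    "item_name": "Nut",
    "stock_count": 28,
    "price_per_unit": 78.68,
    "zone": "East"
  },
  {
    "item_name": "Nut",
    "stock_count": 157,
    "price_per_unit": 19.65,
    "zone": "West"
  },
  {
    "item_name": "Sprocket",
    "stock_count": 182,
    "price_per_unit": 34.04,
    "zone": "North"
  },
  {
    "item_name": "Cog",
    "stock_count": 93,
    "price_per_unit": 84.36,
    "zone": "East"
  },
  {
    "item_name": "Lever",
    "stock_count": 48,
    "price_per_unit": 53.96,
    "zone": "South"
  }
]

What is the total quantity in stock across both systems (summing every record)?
903

To reconcile these schemas, identify the field holding the quantity in stock in each system:
1. In warehouse_alpha it is "quantity"
2. In warehouse_beta it is "stock_count"

From warehouse_alpha: 198 + 107 + 19 + 71 = 395
From warehouse_beta: 28 + 157 + 182 + 93 + 48 = 508

Total: 395 + 508 = 903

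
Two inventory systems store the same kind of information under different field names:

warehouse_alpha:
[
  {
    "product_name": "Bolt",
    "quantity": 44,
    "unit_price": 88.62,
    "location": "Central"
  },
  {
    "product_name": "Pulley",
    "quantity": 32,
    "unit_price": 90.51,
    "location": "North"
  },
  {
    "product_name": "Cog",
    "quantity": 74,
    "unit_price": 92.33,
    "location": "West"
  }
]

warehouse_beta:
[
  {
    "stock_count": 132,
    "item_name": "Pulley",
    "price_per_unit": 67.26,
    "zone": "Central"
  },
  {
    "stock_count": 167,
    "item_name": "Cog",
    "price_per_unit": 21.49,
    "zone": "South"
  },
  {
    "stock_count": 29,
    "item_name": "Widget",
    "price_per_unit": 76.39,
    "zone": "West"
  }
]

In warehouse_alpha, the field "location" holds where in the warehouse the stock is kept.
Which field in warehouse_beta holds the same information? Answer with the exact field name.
zone

In warehouse_alpha, "location" holds where in the warehouse the stock is kept.
The fields in warehouse_beta are: "stock_count", "item_name", "price_per_unit", "zone".
"zone" is the match: the name refers to the same concept and its values are area labels (e.g. 'Central', 'South').
The other fields ("stock_count", "item_name", "price_per_unit") hold different kinds of data.

So "location" in warehouse_alpha corresponds to "zone" in warehouse_beta.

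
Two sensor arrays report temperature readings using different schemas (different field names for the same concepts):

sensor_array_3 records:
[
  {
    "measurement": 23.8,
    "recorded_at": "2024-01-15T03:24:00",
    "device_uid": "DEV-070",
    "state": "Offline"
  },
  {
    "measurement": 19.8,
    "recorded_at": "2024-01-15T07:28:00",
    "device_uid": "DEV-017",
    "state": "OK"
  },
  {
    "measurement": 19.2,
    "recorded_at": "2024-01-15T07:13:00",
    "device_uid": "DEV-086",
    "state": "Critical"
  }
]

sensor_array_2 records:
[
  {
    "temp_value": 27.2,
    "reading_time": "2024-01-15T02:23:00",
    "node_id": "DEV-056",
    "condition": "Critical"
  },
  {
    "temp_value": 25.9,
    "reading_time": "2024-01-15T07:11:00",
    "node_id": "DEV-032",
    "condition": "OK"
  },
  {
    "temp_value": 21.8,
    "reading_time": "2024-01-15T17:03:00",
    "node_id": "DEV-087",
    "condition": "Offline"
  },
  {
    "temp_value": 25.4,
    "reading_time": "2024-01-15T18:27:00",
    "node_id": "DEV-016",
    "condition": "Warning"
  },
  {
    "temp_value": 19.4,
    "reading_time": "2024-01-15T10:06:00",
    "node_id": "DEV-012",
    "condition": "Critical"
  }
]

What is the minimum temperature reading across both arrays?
19.2

Schema mapping: "measurement" (sensor_array_3) = "temp_value" (sensor_array_2) = temperature reading

Minimum in sensor_array_3: 19.2
Minimum in sensor_array_2: 19.4

Overall minimum: min(19.2, 19.4) = 19.2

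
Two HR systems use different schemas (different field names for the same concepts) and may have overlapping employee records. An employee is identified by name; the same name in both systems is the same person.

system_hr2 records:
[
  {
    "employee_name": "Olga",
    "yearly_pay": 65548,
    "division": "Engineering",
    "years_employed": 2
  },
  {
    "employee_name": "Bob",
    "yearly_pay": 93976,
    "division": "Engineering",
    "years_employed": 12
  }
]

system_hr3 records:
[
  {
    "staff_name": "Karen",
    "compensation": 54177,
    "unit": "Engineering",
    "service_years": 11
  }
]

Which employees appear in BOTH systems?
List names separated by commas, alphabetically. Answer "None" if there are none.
None

Schema mapping: "employee_name" (system_hr2) = "staff_name" (system_hr3) = employee name

Names in system_hr2: ['Bob', 'Olga']
Names in system_hr3: ['Karen']

Intersection: None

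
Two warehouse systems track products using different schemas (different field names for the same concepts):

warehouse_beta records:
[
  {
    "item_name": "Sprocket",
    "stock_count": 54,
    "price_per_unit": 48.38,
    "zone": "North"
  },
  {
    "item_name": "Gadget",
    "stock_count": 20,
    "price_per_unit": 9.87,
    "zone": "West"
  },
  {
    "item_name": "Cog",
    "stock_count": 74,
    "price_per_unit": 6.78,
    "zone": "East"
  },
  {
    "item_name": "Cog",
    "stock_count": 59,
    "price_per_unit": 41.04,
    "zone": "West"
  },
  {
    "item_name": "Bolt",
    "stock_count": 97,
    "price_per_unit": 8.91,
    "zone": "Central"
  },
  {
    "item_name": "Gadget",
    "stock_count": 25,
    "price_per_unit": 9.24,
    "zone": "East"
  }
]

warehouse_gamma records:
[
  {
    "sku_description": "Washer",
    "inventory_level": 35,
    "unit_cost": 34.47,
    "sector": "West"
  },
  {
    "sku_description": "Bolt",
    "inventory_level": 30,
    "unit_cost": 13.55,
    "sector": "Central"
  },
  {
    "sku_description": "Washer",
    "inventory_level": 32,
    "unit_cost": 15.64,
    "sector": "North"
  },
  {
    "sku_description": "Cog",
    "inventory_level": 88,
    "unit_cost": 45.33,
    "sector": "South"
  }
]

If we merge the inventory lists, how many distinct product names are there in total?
5

Schema mapping: "item_name" (warehouse_beta) = "sku_description" (warehouse_gamma) = product name

Products in warehouse_beta: ['Bolt', 'Cog', 'Gadget', 'Sprocket']
Products in warehouse_gamma: ['Bolt', 'Cog', 'Washer']

Union (unique products): ['Bolt', 'Cog', 'Gadget', 'Sprocket', 'Washer']
Count: 5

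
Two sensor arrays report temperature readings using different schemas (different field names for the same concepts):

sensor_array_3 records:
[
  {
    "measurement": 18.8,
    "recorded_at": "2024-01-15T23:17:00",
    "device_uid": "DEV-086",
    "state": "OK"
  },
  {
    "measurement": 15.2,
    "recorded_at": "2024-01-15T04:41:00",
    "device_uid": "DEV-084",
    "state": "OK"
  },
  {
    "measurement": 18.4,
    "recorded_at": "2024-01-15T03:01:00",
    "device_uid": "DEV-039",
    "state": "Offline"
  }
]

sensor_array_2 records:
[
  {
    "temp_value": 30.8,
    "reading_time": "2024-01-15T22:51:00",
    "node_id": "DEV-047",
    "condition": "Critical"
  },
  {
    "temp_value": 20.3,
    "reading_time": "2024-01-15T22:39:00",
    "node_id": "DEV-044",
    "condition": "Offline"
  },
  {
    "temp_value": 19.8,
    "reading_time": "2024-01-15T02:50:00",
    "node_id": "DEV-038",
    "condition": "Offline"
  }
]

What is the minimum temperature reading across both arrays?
15.2

Schema mapping: "measurement" (sensor_array_3) = "temp_value" (sensor_array_2) = temperature reading

Minimum in sensor_array_3: 15.2
Minimum in sensor_array_2: 19.8

Overall minimum: min(15.2, 19.8) = 15.2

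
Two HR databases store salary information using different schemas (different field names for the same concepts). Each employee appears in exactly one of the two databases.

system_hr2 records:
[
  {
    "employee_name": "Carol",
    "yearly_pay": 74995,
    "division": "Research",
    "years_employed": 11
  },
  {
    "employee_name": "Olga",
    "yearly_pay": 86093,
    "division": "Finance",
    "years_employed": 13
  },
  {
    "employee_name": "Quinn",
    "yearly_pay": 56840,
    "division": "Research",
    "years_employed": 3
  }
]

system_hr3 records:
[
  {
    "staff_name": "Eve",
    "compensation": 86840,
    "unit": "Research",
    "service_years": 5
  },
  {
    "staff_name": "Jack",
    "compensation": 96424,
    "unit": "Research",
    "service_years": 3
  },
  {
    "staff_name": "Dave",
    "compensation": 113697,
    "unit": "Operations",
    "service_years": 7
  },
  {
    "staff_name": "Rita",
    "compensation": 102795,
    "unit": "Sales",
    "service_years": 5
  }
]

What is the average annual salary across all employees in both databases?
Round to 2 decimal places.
88240.57

Schema mapping: "yearly_pay" (system_hr2) = "compensation" (system_hr3) = annual salary

All salaries: [74995, 86093, 56840, 86840, 96424, 113697, 102795]
Sum: 617684
Count: 7
Average: 617684 / 7 = 88240.57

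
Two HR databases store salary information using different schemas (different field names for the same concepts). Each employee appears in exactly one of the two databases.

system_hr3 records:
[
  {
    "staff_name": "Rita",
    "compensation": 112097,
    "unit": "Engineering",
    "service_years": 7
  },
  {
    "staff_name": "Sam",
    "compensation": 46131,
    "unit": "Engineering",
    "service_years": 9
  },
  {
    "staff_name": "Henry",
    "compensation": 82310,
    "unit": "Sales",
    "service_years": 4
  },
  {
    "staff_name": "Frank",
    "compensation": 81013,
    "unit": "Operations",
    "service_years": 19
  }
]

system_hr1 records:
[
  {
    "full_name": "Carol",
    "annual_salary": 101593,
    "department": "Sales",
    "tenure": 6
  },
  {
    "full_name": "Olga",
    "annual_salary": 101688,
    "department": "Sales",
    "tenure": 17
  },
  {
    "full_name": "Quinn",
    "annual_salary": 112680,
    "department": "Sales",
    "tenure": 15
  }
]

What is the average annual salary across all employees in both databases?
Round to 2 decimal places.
91073.14

Schema mapping: "compensation" (system_hr3) = "annual_salary" (system_hr1) = annual salary

All salaries: [112097, 46131, 82310, 81013, 101593, 101688, 112680]
Sum: 637512
Count: 7
Average: 637512 / 7 = 91073.14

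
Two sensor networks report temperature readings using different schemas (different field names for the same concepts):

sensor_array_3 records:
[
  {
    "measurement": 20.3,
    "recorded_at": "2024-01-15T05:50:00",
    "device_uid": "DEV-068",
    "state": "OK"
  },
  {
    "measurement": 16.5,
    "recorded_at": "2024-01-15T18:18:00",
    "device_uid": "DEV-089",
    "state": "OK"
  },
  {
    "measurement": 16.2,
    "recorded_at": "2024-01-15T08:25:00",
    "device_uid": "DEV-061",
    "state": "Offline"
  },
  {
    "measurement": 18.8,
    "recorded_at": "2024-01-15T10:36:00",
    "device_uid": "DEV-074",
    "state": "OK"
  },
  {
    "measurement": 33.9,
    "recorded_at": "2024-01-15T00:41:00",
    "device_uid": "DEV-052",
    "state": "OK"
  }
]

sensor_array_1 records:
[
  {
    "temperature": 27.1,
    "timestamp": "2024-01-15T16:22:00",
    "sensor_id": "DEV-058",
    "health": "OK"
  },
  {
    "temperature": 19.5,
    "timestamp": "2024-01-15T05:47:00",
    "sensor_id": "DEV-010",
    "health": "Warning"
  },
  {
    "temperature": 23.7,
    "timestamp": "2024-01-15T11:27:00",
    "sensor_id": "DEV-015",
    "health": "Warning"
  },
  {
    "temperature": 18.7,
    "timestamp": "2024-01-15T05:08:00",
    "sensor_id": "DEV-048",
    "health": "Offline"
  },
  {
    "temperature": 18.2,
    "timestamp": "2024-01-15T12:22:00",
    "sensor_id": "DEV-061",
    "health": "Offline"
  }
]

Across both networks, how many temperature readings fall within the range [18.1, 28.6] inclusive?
7

Schema mapping: "measurement" (sensor_array_3) = "temperature" (sensor_array_1) = temperature

Readings in [18.1, 28.6] from sensor_array_3: 2
Readings in [18.1, 28.6] from sensor_array_1: 5

Total count: 2 + 5 = 7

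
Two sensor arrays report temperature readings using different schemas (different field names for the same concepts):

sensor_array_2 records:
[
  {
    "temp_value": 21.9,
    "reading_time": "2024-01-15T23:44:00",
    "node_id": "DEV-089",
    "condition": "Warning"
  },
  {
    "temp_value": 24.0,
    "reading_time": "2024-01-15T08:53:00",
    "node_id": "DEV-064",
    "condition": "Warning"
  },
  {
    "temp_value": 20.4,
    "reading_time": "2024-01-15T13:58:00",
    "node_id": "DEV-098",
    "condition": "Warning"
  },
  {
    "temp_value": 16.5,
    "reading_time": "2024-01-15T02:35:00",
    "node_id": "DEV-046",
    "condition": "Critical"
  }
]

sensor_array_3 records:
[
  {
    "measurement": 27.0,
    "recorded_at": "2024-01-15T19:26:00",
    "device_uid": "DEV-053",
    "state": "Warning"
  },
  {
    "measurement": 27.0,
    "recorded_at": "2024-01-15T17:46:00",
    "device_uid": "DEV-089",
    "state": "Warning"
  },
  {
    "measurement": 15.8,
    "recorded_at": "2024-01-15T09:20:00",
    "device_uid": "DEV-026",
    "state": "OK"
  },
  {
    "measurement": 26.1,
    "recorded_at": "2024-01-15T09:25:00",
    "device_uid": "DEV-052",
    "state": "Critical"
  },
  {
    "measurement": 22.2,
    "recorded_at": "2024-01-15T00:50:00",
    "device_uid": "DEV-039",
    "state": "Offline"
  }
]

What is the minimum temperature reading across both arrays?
15.8

Schema mapping: "temp_value" (sensor_array_2) = "measurement" (sensor_array_3) = temperature reading

Minimum in sensor_array_2: 16.5
Minimum in sensor_array_3: 15.8

Overall minimum: min(16.5, 15.8) = 15.8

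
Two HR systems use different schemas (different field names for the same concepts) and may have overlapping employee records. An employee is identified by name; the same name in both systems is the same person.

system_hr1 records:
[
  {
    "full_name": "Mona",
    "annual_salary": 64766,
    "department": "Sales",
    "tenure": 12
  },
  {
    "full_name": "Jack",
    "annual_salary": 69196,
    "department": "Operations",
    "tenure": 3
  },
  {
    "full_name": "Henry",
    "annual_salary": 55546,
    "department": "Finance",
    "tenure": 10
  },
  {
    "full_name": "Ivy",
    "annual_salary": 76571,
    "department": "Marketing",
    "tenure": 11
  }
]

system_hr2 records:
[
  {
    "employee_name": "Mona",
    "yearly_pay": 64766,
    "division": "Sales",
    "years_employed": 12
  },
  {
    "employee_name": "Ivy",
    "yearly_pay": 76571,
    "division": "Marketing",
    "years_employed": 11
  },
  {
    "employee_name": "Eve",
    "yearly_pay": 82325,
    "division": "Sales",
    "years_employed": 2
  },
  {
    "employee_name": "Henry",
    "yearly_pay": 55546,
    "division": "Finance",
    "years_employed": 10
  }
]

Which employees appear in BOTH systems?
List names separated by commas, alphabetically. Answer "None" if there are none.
Henry, Ivy, Mona

Schema mapping: "full_name" (system_hr1) = "employee_name" (system_hr2) = employee name

Names in system_hr1: ['Henry', 'Ivy', 'Jack', 'Mona']
Names in system_hr2: ['Eve', 'Henry', 'Ivy', 'Mona']

Intersection: ['Henry', 'Ivy', 'Mona']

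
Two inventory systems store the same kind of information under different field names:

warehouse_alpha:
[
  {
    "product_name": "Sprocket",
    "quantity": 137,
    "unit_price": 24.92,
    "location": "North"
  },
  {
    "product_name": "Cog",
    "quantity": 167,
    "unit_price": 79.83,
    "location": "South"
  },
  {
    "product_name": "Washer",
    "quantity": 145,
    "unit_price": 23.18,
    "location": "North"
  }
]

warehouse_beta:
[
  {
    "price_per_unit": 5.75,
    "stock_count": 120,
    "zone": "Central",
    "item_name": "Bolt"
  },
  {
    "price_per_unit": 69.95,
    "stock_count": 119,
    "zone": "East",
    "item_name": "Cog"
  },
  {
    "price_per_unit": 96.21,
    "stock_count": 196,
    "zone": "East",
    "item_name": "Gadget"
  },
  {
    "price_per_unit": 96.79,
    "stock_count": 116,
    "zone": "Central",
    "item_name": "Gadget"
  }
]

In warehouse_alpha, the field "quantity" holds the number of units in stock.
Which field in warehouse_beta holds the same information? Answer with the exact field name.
stock_count

In warehouse_alpha, "quantity" holds the number of units in stock.
The fields in warehouse_beta are: "price_per_unit", "stock_count", "zone", "item_name".
"stock_count" is the match: the name refers to the same concept and its values are whole-number counts (e.g. 120, 119).
The other fields ("price_per_unit", "zone", "item_name") hold different kinds of data.

So "quantity" in warehouse_alpha corresponds to "stock_count" in warehouse_beta.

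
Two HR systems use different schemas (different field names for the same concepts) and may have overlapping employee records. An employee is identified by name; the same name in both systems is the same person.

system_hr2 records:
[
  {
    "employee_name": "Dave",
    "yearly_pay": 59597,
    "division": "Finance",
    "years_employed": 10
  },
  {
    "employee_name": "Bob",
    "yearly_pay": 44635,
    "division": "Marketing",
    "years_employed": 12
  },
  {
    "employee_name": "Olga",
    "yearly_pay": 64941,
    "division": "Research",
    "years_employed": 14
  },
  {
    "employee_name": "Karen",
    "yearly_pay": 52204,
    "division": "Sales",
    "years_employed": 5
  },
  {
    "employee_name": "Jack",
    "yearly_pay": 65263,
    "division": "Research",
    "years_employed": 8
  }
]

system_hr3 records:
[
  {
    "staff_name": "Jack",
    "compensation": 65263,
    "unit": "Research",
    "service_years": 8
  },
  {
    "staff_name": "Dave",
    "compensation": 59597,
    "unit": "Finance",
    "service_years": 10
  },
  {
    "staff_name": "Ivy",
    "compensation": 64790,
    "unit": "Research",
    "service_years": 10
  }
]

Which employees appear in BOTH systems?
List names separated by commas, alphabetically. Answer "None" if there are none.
Dave, Jack

Schema mapping: "employee_name" (system_hr2) = "staff_name" (system_hr3) = employee name

Names in system_hr2: ['Bob', 'Dave', 'Jack', 'Karen', 'Olga']
Names in system_hr3: ['Dave', 'Ivy', 'Jack']

Intersection: ['Dave', 'Jack']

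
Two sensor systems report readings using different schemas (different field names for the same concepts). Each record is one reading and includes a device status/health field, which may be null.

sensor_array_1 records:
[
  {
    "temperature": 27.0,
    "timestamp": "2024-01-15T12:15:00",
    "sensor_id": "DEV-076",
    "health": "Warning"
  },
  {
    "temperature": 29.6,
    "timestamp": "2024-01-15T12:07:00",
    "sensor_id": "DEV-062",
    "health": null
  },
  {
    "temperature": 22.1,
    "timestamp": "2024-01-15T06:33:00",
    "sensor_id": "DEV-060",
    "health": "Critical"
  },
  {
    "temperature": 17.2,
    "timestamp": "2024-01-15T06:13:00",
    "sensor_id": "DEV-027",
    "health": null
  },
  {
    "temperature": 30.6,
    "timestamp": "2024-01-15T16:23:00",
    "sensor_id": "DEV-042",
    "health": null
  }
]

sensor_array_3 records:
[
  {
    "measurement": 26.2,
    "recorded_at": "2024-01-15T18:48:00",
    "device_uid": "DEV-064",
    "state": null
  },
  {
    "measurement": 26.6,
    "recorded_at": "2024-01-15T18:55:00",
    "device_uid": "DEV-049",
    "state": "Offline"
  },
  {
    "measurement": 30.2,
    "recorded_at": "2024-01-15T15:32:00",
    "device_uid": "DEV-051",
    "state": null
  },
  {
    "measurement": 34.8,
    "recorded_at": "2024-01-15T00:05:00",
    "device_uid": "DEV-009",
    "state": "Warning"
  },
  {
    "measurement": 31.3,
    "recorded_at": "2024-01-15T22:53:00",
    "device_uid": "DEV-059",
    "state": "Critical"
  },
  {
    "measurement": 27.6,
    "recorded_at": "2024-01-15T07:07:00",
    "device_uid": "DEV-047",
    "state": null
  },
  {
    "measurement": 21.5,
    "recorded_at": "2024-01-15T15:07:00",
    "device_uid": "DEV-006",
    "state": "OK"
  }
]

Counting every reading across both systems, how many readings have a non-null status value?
6

Schema mapping: "health" (sensor_array_1) = "state" (sensor_array_3) = status

Non-null in sensor_array_1: 2
Non-null in sensor_array_3: 4

Total non-null: 2 + 4 = 6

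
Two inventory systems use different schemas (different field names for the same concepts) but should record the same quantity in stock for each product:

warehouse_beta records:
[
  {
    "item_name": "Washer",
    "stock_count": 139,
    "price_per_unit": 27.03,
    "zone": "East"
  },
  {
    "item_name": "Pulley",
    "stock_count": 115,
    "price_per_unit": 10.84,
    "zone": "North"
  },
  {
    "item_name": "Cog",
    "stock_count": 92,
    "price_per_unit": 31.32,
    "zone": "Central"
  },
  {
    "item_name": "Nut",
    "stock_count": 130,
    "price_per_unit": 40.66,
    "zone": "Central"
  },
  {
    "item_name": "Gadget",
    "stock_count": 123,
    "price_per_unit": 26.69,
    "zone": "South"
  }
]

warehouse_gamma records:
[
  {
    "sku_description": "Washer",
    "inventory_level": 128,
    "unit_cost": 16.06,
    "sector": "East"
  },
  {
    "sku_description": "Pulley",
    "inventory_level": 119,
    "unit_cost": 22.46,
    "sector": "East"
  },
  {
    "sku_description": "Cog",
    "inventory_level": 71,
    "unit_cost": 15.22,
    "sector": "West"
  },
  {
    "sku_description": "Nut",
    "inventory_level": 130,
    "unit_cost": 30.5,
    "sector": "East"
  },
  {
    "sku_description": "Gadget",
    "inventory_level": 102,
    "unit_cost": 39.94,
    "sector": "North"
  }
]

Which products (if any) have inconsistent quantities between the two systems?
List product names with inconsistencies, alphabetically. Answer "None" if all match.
Cog, Gadget, Pulley, Washer

Schema mappings:
- "item_name" (warehouse_beta) = "sku_description" (warehouse_gamma) = product name
- "stock_count" (warehouse_beta) = "inventory_level" (warehouse_gamma) = quantity

Comparison:
  Washer: 139 vs 128 - MISMATCH
  Pulley: 115 vs 119 - MISMATCH
  Cog: 92 vs 71 - MISMATCH
  Nut: 130 vs 130 - MATCH
  Gadget: 123 vs 102 - MISMATCH

Products with inconsistencies: Cog, Gadget, Pulley, Washer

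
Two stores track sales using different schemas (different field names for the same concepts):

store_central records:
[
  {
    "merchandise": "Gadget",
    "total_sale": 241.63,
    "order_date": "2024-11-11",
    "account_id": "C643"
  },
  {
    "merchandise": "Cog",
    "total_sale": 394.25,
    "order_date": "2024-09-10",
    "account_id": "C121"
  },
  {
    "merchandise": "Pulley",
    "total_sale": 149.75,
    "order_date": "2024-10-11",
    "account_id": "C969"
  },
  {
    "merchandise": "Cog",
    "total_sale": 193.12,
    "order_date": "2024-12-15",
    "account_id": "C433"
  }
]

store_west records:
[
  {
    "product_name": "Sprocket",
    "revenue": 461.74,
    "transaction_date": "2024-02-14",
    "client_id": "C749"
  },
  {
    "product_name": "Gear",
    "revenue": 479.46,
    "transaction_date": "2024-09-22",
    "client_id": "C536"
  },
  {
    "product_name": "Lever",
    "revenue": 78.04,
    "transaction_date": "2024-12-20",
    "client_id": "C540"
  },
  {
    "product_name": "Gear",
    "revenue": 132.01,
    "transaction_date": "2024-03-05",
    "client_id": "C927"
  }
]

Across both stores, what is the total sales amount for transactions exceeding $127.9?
2051.96

Schema mapping: "total_sale" (store_central) = "revenue" (store_west) = sale amount

Sum of sales > $127.9 in store_central: 978.75
Sum of sales > $127.9 in store_west: 1073.21

Total: 978.75 + 1073.21 = 2051.96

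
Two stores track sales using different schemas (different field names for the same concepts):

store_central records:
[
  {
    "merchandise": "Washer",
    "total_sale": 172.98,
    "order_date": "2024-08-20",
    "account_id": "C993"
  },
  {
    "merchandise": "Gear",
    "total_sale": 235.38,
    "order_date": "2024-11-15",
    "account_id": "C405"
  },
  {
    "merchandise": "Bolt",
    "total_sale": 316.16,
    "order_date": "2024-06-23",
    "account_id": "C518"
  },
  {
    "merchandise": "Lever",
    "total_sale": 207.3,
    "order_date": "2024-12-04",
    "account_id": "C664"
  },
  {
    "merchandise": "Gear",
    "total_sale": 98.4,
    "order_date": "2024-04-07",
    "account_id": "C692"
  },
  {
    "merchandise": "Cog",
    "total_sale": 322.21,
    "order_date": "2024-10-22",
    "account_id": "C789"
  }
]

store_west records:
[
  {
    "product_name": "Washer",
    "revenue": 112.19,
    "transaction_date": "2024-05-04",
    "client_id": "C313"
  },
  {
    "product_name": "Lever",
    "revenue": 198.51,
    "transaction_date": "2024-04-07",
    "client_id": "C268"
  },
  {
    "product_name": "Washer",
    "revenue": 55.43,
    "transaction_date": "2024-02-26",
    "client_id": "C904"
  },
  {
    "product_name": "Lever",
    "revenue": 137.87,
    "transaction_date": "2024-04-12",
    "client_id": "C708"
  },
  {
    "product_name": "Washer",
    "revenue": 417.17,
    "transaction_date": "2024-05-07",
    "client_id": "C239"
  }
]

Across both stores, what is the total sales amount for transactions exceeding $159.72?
1869.71

Schema mapping: "total_sale" (store_central) = "revenue" (store_west) = sale amount

Sum of sales > $159.72 in store_central: 1254.03
Sum of sales > $159.72 in store_west: 615.68

Total: 1254.03 + 615.68 = 1869.71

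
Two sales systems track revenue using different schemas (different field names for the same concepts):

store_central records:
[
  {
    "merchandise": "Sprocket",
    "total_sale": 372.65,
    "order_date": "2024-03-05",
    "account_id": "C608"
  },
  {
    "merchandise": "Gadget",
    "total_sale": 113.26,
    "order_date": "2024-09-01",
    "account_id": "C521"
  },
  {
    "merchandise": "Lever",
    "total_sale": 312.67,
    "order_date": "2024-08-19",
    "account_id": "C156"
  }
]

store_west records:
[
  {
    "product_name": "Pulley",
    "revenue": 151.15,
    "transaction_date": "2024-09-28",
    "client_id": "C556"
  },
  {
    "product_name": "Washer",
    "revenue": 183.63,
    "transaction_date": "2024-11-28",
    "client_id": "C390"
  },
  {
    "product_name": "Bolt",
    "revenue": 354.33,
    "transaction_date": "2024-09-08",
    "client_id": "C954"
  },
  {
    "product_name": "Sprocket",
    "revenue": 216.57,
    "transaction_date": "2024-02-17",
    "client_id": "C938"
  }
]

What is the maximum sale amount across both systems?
372.65

Reconcile: "total_sale" (store_central) = "revenue" (store_west) = sale amount

Maximum in store_central: 372.65
Maximum in store_west: 354.33

Overall maximum: max(372.65, 354.33) = 372.65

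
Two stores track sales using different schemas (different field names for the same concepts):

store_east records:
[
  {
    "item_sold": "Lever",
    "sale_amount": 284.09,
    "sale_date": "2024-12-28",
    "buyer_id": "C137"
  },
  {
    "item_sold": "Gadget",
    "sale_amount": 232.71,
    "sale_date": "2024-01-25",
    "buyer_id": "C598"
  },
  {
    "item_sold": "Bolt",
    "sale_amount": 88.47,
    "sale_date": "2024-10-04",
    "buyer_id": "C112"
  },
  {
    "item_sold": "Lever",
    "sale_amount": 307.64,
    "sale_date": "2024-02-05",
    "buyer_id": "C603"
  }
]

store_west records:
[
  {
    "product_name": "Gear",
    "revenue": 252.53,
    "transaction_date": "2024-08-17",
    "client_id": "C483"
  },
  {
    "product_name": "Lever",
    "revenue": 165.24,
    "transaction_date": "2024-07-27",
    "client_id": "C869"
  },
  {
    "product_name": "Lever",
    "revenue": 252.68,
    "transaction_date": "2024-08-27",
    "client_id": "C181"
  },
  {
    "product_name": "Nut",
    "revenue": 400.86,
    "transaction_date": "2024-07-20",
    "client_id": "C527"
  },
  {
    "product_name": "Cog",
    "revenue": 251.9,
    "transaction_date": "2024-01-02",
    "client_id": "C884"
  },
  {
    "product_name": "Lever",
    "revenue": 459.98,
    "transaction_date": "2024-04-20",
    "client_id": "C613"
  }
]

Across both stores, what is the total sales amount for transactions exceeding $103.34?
2607.63

Schema mapping: "sale_amount" (store_east) = "revenue" (store_west) = sale amount

Sum of sales > $103.34 in store_east: 824.44
Sum of sales > $103.34 in store_west: 1783.19

Total: 824.44 + 1783.19 = 2607.63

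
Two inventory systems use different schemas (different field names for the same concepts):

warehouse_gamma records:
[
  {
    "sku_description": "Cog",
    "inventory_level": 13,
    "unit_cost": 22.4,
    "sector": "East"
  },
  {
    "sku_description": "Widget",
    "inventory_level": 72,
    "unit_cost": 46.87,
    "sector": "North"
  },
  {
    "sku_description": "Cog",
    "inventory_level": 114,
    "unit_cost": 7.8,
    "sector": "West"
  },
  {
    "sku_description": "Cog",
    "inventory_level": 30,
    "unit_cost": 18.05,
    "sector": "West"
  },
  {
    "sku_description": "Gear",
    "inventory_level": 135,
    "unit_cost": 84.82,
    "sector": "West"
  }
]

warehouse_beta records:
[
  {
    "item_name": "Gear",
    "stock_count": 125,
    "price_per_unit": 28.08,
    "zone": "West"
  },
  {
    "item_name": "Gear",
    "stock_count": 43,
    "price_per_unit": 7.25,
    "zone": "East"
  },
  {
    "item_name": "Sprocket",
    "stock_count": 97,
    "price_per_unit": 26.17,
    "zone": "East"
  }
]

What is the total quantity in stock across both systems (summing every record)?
629

To reconcile these schemas, identify the field holding the quantity in stock in each system:
1. In warehouse_gamma it is "inventory_level"
2. In warehouse_beta it is "stock_count"

From warehouse_gamma: 13 + 72 + 114 + 30 + 135 = 364
From warehouse_beta: 125 + 43 + 97 = 265

Total: 364 + 265 = 629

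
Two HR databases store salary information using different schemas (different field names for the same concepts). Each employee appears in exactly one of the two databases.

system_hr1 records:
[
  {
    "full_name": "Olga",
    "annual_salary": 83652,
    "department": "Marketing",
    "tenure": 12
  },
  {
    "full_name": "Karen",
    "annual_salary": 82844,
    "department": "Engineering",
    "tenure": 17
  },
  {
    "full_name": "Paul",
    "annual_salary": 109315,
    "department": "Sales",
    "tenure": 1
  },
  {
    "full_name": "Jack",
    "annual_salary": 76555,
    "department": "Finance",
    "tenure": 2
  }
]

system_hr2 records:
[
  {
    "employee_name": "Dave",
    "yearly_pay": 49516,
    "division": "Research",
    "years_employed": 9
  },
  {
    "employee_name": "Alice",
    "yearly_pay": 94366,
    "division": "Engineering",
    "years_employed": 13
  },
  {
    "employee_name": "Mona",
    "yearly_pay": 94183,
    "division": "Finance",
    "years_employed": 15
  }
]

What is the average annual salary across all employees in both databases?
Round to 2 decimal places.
84347.29

Schema mapping: "annual_salary" (system_hr1) = "yearly_pay" (system_hr2) = annual salary

All salaries: [83652, 82844, 109315, 76555, 49516, 94366, 94183]
Sum: 590431
Count: 7
Average: 590431 / 7 = 84347.29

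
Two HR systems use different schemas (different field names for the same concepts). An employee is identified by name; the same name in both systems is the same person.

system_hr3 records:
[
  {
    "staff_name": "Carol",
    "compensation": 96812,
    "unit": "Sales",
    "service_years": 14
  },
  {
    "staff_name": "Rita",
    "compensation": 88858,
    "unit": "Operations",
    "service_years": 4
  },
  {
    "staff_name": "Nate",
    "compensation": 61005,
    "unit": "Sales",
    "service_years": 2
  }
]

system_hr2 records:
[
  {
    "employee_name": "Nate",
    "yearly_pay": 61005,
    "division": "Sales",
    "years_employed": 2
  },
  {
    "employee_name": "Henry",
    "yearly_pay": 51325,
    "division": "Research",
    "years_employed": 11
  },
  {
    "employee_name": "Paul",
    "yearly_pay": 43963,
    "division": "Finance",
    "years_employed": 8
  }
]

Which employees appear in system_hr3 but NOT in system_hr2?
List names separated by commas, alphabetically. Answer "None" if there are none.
Carol, Rita

Schema mapping: "staff_name" (system_hr3) = "employee_name" (system_hr2) = employee name

Names in system_hr3: ['Carol', 'Nate', 'Rita']
Names in system_hr2: ['Henry', 'Nate', 'Paul']

In system_hr3 but not system_hr2: ['Carol', 'Rita']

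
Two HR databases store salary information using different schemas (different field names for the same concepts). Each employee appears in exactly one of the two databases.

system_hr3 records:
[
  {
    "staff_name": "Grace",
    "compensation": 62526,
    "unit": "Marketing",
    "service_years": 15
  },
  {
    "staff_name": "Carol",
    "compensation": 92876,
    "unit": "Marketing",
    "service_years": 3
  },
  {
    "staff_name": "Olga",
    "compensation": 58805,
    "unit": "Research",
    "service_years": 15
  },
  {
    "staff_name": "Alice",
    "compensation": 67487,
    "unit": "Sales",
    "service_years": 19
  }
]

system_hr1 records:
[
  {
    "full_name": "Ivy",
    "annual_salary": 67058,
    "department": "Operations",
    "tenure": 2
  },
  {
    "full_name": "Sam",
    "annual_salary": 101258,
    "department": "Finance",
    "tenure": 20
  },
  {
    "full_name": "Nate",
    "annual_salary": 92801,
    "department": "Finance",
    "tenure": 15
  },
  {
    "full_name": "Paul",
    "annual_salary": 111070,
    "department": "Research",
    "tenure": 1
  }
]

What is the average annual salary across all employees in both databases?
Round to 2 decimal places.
81735.13

Schema mapping: "compensation" (system_hr3) = "annual_salary" (system_hr1) = annual salary

All salaries: [62526, 92876, 58805, 67487, 67058, 101258, 92801, 111070]
Sum: 653881
Count: 8
Average: 653881 / 8 = 81735.13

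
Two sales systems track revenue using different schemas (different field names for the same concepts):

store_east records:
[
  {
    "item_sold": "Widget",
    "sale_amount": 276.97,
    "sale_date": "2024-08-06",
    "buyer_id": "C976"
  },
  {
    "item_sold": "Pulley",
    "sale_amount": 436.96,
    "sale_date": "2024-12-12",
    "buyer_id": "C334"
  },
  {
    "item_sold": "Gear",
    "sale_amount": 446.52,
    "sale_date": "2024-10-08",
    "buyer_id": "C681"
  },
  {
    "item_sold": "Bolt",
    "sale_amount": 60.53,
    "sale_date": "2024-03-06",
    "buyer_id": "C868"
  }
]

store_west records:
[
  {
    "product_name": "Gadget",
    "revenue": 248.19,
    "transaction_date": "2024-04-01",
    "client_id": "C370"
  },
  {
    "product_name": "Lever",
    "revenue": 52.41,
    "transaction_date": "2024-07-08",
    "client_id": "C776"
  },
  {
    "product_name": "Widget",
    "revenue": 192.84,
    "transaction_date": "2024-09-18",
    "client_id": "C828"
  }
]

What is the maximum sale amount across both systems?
446.52

Reconcile: "sale_amount" (store_east) = "revenue" (store_west) = sale amount

Maximum in store_east: 446.52
Maximum in store_west: 248.19

Overall maximum: max(446.52, 248.19) = 446.52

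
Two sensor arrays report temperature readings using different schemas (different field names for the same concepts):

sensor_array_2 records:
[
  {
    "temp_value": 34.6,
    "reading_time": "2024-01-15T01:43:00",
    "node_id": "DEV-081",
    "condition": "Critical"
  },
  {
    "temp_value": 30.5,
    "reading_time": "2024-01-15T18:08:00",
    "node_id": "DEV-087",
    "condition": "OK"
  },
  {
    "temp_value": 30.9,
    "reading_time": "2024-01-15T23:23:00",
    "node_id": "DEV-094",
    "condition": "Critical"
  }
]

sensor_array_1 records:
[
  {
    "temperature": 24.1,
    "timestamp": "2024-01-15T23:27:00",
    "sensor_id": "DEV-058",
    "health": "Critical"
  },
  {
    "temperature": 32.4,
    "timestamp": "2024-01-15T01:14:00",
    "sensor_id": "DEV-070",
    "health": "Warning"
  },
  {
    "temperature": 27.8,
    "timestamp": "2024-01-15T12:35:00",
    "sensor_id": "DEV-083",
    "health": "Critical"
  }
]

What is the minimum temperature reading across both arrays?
24.1

Schema mapping: "temp_value" (sensor_array_2) = "temperature" (sensor_array_1) = temperature reading

Minimum in sensor_array_2: 30.5
Minimum in sensor_array_1: 24.1

Overall minimum: min(30.5, 24.1) = 24.1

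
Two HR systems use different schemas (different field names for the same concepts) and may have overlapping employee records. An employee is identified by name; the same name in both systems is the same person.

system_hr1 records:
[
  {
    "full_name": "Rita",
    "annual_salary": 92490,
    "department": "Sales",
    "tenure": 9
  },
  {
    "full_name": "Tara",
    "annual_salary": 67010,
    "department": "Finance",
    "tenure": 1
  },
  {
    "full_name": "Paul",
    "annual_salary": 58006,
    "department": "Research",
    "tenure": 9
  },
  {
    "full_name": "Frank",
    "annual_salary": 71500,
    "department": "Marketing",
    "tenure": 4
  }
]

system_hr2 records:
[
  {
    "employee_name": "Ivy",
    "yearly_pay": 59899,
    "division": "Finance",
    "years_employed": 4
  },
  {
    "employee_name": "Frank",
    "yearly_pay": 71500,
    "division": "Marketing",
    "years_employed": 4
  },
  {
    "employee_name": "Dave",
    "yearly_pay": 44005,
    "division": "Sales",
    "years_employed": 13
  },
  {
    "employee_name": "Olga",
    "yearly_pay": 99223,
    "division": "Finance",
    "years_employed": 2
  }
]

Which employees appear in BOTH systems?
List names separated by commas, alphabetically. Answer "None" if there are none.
Frank

Schema mapping: "full_name" (system_hr1) = "employee_name" (system_hr2) = employee name

Names in system_hr1: ['Frank', 'Paul', 'Rita', 'Tara']
Names in system_hr2: ['Dave', 'Frank', 'Ivy', 'Olga']

Intersection: ['Frank']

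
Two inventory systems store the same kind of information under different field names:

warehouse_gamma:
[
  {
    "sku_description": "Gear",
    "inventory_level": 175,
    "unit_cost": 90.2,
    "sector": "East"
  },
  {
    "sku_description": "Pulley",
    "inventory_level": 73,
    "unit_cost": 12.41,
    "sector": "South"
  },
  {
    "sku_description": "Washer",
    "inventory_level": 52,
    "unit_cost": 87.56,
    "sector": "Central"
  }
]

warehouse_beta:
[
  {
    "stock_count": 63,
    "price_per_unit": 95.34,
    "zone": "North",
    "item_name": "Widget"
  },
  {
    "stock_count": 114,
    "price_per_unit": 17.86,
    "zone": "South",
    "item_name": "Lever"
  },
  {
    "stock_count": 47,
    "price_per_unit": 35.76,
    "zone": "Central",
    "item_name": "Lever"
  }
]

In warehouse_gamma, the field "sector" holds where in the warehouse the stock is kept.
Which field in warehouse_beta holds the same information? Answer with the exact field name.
zone

In warehouse_gamma, "sector" holds where in the warehouse the stock is kept.
The fields in warehouse_beta are: "stock_count", "price_per_unit", "zone", "item_name".
"zone" is the match: the name refers to the same concept and its values are area labels (e.g. 'Central', 'North').
The other fields ("stock_count", "price_per_unit", "item_name") hold different kinds of data.

So "sector" in warehouse_gamma corresponds to "zone" in warehouse_beta.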